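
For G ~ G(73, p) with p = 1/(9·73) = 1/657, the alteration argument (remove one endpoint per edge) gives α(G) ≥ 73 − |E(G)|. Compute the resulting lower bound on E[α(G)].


E[|E(G)|] = C(73, 2)·p = 2628 · (1/657) = 4.
E[α(G)] ≥ n − E[|E(G)|] = 73 − 4 = 69.
Numerically: ≈ 69.000000.
(This is only a lower bound; the true E[α(G)] may be larger.)

E[α(G)] ≥ 69 ≈ 69.000000.


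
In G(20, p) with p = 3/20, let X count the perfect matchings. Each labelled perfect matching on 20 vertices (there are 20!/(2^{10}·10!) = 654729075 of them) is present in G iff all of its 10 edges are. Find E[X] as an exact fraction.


K_20 has 20!/(2^{10}·10!) = 654729075 labelled perfect matchings.
For each such perfect matching H, let X_H = 1 if all 10 edges of H are present in G. Then P[X_H = 1] = p^{10} = (3/20)^{10} = 59049/10240000000000.
By linearity of expectation: E[X] = Σ_H E[X_H] = 654729075 · p^{10} = 654729075 · 59049/10240000000000 = 1546443885987/409600000000.
Numerically: E[X] ≈ 3.7755.

E[X] = 654729075 · (3/20)^{10} = 1546443885987/409600000000 ≈ 3.7755.


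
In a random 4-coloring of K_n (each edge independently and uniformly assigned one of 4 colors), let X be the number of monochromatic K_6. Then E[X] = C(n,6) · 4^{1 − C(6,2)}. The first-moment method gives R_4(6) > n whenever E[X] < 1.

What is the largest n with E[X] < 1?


We need C(n, 6) · 4^{1 − 15} < 1, i.e. C(n, 6) < 4^{15 − 1} = 268435456.
Check values of n near the boundary:
  n = 74: C(74, 6) = 185250786; 185250786 < 268435456? YES
  n = 75: C(75, 6) = 201359550; 201359550 < 268435456? YES
  n = 76: C(76, 6) = 218618940; 218618940 < 268435456? YES
  n = 77: C(77, 6) = 237093780; 237093780 < 268435456? YES
  n = 78: C(78, 6) = 256851595; 256851595 < 268435456? YES
  n = 79: C(79, 6) = 277962685; 277962685 < 268435456? NO
  n = 80: C(80, 6) = 300500200; 300500200 < 268435456? NO
  n = 81: C(81, 6) = 324540216; 324540216 < 268435456? NO
The largest n with C(n, 6) < 268435456 is n = 78 (where E[X] = 256851595/268435456 ≈ 0.957). Hence R_4(6) > 78, i.e. R_4(6) ≥ 79.

Largest n = 78; hence R_4(6) > 78.


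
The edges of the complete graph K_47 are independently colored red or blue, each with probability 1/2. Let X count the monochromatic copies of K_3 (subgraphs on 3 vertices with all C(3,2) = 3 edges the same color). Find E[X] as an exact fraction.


Let X = Σ_S X_S over the C(47, 3) = 16215 subsets S of size 3, where X_S = 1 if the K_3 on S is monochromatic.
For a fixed S, the K_3 on S has C(3, 2) = 3 edges. P[all 3 edges red] = (1/2)^3, and likewise for blue, so P[monochromatic] = 2·(1/2)^3 = 2^{1 − 3} = 1/4.
Summing: E[X] = C(47, 3) · 2^{1 − 3} = 16215 · 1/4 = 16215/4.
Numerically: E[X] ≈ 4053.75000.

E[X] = C(47,3)·2^(1−C(3,2)) = 16215/4 ≈ 4053.75000.


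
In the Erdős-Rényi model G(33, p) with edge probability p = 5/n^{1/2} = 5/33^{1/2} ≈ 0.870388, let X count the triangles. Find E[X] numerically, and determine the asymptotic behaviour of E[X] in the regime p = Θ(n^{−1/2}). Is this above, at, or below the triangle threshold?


Number of potential triangles: C(33, 3) = 5456.
Each occurs with probability p³ ≈ (0.870388)³ ≈ 6.59385060e-01.
By linearity: E[X] = C(33, 3)·p³ ≈ 5456 · 6.59385060e-01 ≈ 3597.604890.
Since α = 1/2 < 1, p = c/n^{1/2} ≫ 1/n is above the triangle threshold p ~ 1/n. Asymptotically E[X] ~ (c³/6)·n^{3(1−α)} = (5³/6)·n^{1.5} → ∞; triangles are abundant w.h.p.

E[X] ≈ 3597.604890; in regime p = Θ(1/n^{1/2}) E[X] diverges (above the triangle threshold p ~ 1/n).


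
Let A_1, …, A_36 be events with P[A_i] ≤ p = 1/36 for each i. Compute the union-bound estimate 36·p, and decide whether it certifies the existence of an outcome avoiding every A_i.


Union bound: P[∪_{i=1}^{36} A_i] ≤ Σ_i P[A_i] ≤ 36·p = 36·(1/36) = 1.
Numerically: 1 ≈ 1.000000.
Is 1 < 1? NO.
Since the bound 1 is ≥ 1, the union bound is uninformative here; it does NOT by itself certify existence.

36·p = 1 ≈ 1.000000; existence NOT certified by the union bound.


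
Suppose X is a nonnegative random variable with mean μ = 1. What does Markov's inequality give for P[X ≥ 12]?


μ = E[X] = 1, a = 12.
Markov: P[X ≥ 12] ≤ μ/a = (1)/12 = 1/12.
Numerically: ≈ 0.0833.
(Since a = 12 > μ = 1.0000, the bound 1/12 is < 1 and informative.)

P[X ≥ 12] ≤ 1/12 ≈ 0.0833.


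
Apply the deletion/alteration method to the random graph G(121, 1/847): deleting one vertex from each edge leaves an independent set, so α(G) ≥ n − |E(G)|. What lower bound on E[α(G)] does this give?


E[|E(G)|] = C(121, 2)·p = 7260 · (1/847) = 60/7.
E[α(G)] ≥ n − E[|E(G)|] = 121 − 60/7 = 787/7.
Numerically: ≈ 112.4286.
(This is only a lower bound; the true E[α(G)] may be larger.)

E[α(G)] ≥ 787/7 ≈ 112.4286.


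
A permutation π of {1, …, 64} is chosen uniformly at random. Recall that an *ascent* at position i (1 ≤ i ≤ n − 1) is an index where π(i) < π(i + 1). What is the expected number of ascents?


Write X = Σ X_I over i = 1, …, 63, with X_I the indicator of one ascent.
There are 63 indicators.
For each fixed i, the pair (π(i), π(i+1)) is a uniformly random ordered pair of distinct values from {1, …, 64}; by symmetry P[π(i) < π(i+1)] = 1/2.
By linearity: E[X] = 63 · (1/2) = (64 − 1) · (1/2) = 63/2 ≈ 31.50000.

E[X] = 63/2 = 31.50000.


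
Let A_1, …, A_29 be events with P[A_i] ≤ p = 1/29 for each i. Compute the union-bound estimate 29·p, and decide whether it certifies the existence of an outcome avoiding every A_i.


Union bound: P[∪_{i=1}^{29} A_i] ≤ Σ_i P[A_i] ≤ 29·p = 29·(1/29) = 1.
Numerically: 1 ≈ 1.0000.
Is 1 < 1? NO.
Since the bound 1 is ≥ 1, the union bound is uninformative here; it does NOT by itself certify existence.

29·p = 1 ≈ 1.0000; existence NOT certified by the union bound.


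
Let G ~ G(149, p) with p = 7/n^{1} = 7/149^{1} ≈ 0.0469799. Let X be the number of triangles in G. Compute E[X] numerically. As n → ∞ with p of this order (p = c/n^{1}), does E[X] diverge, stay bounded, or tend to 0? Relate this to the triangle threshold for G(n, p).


Number of potential triangles: C(149, 3) = 540274.
Each occurs with probability p³ ≈ (0.0469799)³ ≈ 1.03689628e-04.
By linearity: E[X] = C(149, 3)·p³ ≈ 540274 · 1.03689628e-04 ≈ 56.020810.
Here α = 1, so p = 7/n is exactly at the triangle threshold p ~ 1/n. Asymptotically E[X] → c³/6 = 7³/6 = 343/6 ≈ 57.166667, a bounded constant. In this regime the triangle count is asymptotically Poisson(c³/6).

E[X] ≈ 56.020810; in regime p = Θ(1/n^{1}) E[X] stays bounded (at the triangle threshold p ~ 1/n).


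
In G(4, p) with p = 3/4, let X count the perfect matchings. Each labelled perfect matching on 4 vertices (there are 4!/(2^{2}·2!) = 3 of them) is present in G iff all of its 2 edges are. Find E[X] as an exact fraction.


K_4 has 4!/(2^{2}·2!) = 3 labelled perfect matchings.
For each such perfect matching H, let X_H = 1 if all 2 edges of H are present in G. Then P[X_H = 1] = p^{2} = (3/4)^{2} = 9/16.
Summing the indicators: E[X] = Σ_H E[X_H] = 3 · p^{2} = 3 · 9/16 = 27/16.
Numerically: E[X] ≈ 1.69.

E[X] = 3 · (3/4)^{2} = 27/16 ≈ 1.69.


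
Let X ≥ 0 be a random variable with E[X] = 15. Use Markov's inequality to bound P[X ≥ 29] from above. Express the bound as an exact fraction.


μ = E[X] = 15, a = 29.
Markov: P[X ≥ 29] ≤ μ/a = (15)/29 = 15/29.
Numerically: ≈ 0.51724.
(Since a = 29 > μ = 15.00000, the bound 15/29 is < 1 and informative.)

P[X ≥ 29] ≤ 15/29 ≈ 0.51724.


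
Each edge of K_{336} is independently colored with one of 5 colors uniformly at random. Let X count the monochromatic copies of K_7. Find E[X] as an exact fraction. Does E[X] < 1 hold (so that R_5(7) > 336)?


E[X] = C(336, 7) · 5^{1 − 21} = 90079147136880 · 5^{−20} = 90079147136880/95367431640625.
As a reduced fraction: E[X] = 18015829427376/19073486328125 ≈ 0.945.
Is E[X] < 1? YES.
Since E[X] < 1, there exists a 5-coloring of K_{336} with no monochromatic K_7; hence R_5(7) > 336.

E[X] = 18015829427376/19073486328125 ≈ 0.945; E[X] < 1, so R_5(7) > 336.


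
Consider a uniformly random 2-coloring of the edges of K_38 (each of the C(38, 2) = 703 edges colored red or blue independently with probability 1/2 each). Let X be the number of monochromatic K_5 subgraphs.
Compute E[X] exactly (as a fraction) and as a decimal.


Let X = Σ_S X_S over the C(38, 5) = 501942 subsets S of size 5, where X_S = 1 if the K_5 on S is monochromatic.
For a fixed S, the K_5 on S has C(5, 2) = 10 edges. P[all 10 edges red] = (1/2)^10, and likewise for blue, so P[monochromatic] = 2·(1/2)^10 = 2^{1 − 10} = 1/512.
By linearity: E[X] = C(38, 5) · 2^{1 − 10} = 501942 · 1/512 = 250971/256.
Numerically: E[X] ≈ 980.35547.

E[X] = C(38,5)·2^(1−C(5,2)) = 250971/256 ≈ 980.35547.


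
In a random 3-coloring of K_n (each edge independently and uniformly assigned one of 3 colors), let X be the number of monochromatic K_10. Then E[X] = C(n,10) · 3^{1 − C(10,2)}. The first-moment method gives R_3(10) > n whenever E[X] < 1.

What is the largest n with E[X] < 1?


We need C(n, 10) · 3^{1 − 45} < 1, i.e. C(n, 10) < 3^{45 − 1} = 984770902183611232881.
Check values of n near the boundary:
  n = 568: C(568, 10) = 889446337783744949208; 889446337783744949208 < 984770902183611232881? YES
  n = 569: C(569, 10) = 905357721286137524328; 905357721286137524328 < 984770902183611232881? YES
  n = 570: C(570, 10) = 921524823451961408691; 921524823451961408691 < 984770902183611232881? YES
  n = 571: C(571, 10) = 937951290893172842001; 937951290893172842001 < 984770902183611232881? YES
  n = 572: C(572, 10) = 954640815642161682606; 954640815642161682606 < 984770902183611232881? YES
  n = 573: C(573, 10) = 971597135635805762226; 971597135635805762226 < 984770902183611232881? YES
  n = 574: C(574, 10) = 988824035203816502691; 988824035203816502691 < 984770902183611232881? NO
  n = 575: C(575, 10) = 1006325345561406175305; 1006325345561406175305 < 984770902183611232881? NO
  n = 576: C(576, 10) = 1024104945306307344480; 1024104945306307344480 < 984770902183611232881? NO
The largest n with C(n, 10) < 984770902183611232881 is n = 573 (where E[X] = 35985079097622435638/36472996377170786403 ≈ 0.987). Hence R_3(10) > 573, i.e. R_3(10) ≥ 574.

Largest n = 573; hence R_3(10) > 573.


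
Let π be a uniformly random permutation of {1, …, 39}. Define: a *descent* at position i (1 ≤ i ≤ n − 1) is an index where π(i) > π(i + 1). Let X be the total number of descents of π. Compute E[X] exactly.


Write X = Σ X_I over i = 1, …, 38, with X_I the indicator of one descent.
There are 38 indicators.
For each fixed i, the pair (π(i), π(i+1)) is a uniformly random ordered pair of distinct values from {1, …, 39}; by symmetry P[π(i) > π(i+1)] = 1/2.
By linearity: E[X] = 38 · (1/2) = (39 − 1) · (1/2) = 19 ≈ 19.00000.

E[X] = 19 = 19.00000.


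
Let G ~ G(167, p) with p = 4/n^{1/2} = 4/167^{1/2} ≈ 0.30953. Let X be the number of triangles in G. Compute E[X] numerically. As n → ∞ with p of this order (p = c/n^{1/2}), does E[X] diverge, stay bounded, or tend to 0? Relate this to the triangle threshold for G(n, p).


Number of potential triangles: C(167, 3) = 762355.
Each occurs with probability p³ ≈ (0.30953)³ ≈ 2.9655501e-02.
By linearity: E[X] = C(167, 3)·p³ ≈ 762355 · 2.9655501e-02 ≈ 22608.01956.
Since α = 1/2 < 1, p = c/n^{1/2} ≫ 1/n is above the triangle threshold p ~ 1/n. Asymptotically E[X] ~ (c³/6)·n^{3(1−α)} = (4³/6)·n^{1.5} → ∞; triangles are abundant w.h.p.

E[X] ≈ 22608.01956; in regime p = Θ(1/n^{1/2}) E[X] diverges (above the triangle threshold p ~ 1/n).


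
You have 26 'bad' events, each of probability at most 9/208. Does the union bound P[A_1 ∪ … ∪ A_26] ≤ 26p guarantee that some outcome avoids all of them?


Union bound: P[∪_{i=1}^{26} A_i] ≤ Σ_i P[A_i] ≤ 26·p = 26·(9/208) = 9/8.
Numerically: 9/8 ≈ 1.1250.
Is 9/8 < 1? NO.
Since the bound 9/8 is ≥ 1, the union bound is uninformative here; it does NOT by itself certify existence.

26·p = 9/8 ≈ 1.1250; existence NOT certified by the union bound.


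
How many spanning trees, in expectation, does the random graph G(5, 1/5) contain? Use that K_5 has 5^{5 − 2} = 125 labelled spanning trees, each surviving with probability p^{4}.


K_5 has 5^{5 − 2} = 125 labelled spanning trees.
For each such spanning tree H, let X_H = 1 if all 4 edges of H are present in G. Then P[X_H = 1] = p^{4} = (1/5)^{4} = 1/625.
By linearity of expectation: E[X] = Σ_H E[X_H] = 125 · p^{4} = 125 · 1/625 = 1/5.
Numerically: E[X] ≈ 0.2.

E[X] = 125 · (1/5)^{4} = 1/5 ≈ 0.2.


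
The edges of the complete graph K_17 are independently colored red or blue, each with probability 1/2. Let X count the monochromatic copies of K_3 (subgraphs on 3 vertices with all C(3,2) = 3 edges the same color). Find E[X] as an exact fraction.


Let X = Σ_S X_S over the C(17, 3) = 680 subsets S of size 3, where X_S = 1 if the K_3 on S is monochromatic.
For a fixed S, the K_3 on S has C(3, 2) = 3 edges. P[all 3 edges red] = (1/2)^3, and likewise for blue, so P[monochromatic] = 2·(1/2)^3 = 2^{1 − 3} = 1/4.
Summing: E[X] = C(17, 3) · 2^{1 − 3} = 680 · 1/4 = 170.
Numerically: E[X] ≈ 170.0000.

E[X] = C(17,3)·2^(1−C(3,2)) = 170 ≈ 170.0000.


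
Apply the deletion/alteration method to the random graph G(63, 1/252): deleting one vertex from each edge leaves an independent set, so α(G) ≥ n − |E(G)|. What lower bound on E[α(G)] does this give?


E[|E(G)|] = C(63, 2)·p = 1953 · (1/252) = 31/4.
E[α(G)] ≥ n − E[|E(G)|] = 63 − 31/4 = 221/4.
Numerically: ≈ 55.250.
(This is only a lower bound; the true E[α(G)] may be larger.)

E[α(G)] ≥ 221/4 ≈ 55.250.


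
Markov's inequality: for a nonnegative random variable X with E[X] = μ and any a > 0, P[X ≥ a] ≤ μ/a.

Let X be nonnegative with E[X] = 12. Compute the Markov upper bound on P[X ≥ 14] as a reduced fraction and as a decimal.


μ = E[X] = 12, a = 14.
Markov: P[X ≥ 14] ≤ μ/a = (12)/14 = 6/7.
Numerically: ≈ 0.8571.
(Since a = 14 > μ = 12.0000, the bound 6/7 is < 1 and informative.)

P[X ≥ 14] ≤ 6/7 ≈ 0.8571.


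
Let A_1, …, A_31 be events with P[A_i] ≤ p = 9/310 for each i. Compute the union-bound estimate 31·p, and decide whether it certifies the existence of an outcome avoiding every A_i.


Union bound: P[∪_{i=1}^{31} A_i] ≤ Σ_i P[A_i] ≤ 31·p = 31·(9/310) = 9/10.
Numerically: 9/10 ≈ 0.9000000.
Is 9/10 < 1? YES.
Since P[∪ A_i] ≤ 9/10 < 1, the complement has P[∩ A_i^c] ≥ 1 − 9/10 = 1/10 > 0, so some outcome avoids every A_i.

31·p = 9/10 ≈ 0.9000000; existence CERTIFIED by the union bound.


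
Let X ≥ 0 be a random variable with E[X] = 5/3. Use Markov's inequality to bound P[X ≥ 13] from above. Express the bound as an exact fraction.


μ = E[X] = 5/3, a = 13.
Markov: P[X ≥ 13] ≤ μ/a = (5/3)/13 = 5/39.
Numerically: ≈ 0.12821.
(Since a = 13 > μ = 1.66667, the bound 5/39 is < 1 and informative.)

P[X ≥ 13] ≤ 5/39 ≈ 0.12821.


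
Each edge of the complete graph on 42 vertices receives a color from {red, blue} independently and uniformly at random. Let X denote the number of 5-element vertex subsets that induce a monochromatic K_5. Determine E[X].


Let X = Σ_S X_S over the C(42, 5) = 850668 subsets S of size 5, where X_S = 1 if the K_5 on S is monochromatic.
For a fixed S, the K_5 on S has C(5, 2) = 10 edges. P[all 10 edges red] = (1/2)^10, and likewise for blue, so P[monochromatic] = 2·(1/2)^10 = 2^{1 − 10} = 1/512.
By linearity: E[X] = C(42, 5) · 2^{1 − 10} = 850668 · 1/512 = 212667/128.
Numerically: E[X] ≈ 1661.461.

E[X] = C(42,5)·2^(1−C(5,2)) = 212667/128 ≈ 1661.461.


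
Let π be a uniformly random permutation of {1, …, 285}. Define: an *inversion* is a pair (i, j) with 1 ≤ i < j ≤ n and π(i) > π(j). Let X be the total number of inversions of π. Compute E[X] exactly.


Write X = Σ X_I over the C(285, 2) = 40470 pairs i < j, with X_I the indicator of one inversion.
There are 40470 indicators.
For each fixed pair i < j, the values π(i) and π(j) are two distinct elements of {1, …, 285} in uniformly random order; by symmetry P[π(i) > π(j)] = 1/2.
By linearity: E[X] = 40470 · (1/2) = C(285, 2) · (1/2) = 40470/2 = 20235 ≈ 20235.000.

E[X] = 20235 = 20235.000.


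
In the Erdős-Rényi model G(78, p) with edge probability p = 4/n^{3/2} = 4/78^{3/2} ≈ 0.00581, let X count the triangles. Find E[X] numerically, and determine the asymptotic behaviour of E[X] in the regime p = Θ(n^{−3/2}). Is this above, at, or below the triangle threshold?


Number of potential triangles: C(78, 3) = 76076.
Each occurs with probability p³ ≈ (0.00581)³ ≈ 1.95774e-07.
By linearity: E[X] = C(78, 3)·p³ ≈ 76076 · 1.95774e-07 ≈ 0.015.
Since α = 3/2 > 1, p = c/n^{3/2} = o(1/n) is below the triangle threshold p ~ 1/n. Asymptotically E[X] ~ (c³/6)·n^{3(1−α)} = (4³/6)·n^{-1.5} → 0, so by Markov's inequality G has no triangles w.h.p.

E[X] ≈ 0.015; in regime p = Θ(1/n^{3/2}) E[X] tends to 0 (below the triangle threshold p ~ 1/n).


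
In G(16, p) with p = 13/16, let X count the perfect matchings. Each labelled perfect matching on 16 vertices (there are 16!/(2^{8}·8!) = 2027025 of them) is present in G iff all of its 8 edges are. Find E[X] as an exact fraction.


K_16 has 16!/(2^{8}·8!) = 2027025 labelled perfect matchings.
For each such perfect matching H, let X_H = 1 if all 8 edges of H are present in G. Then P[X_H = 1] = p^{8} = (13/16)^{8} = 815730721/4294967296.
Summing the indicators: E[X] = Σ_H E[X_H] = 2027025 · p^{8} = 2027025 · 815730721/4294967296 = 1653506564735025/4294967296.
Numerically: E[X] ≈ 3.85e+05.

E[X] = 2027025 · (13/16)^{8} = 1653506564735025/4294967296 ≈ 3.85e+05.


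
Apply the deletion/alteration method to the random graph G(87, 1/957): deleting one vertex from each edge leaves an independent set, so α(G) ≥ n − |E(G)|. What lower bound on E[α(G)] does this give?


E[|E(G)|] = C(87, 2)·p = 3741 · (1/957) = 43/11.
E[α(G)] ≥ n − E[|E(G)|] = 87 − 43/11 = 914/11.
Numerically: ≈ 83.090909.
(This is only a lower bound; the true E[α(G)] may be larger.)

E[α(G)] ≥ 914/11 ≈ 83.090909.


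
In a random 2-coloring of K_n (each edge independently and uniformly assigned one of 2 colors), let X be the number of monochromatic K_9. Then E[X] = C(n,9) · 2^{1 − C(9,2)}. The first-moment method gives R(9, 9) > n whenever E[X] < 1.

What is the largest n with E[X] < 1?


We need C(n, 9) · 2^{1 − 36} < 1, i.e. C(n, 9) < 2^{36 − 1} = 34359738368.
Check values of n near the boundary:
  n = 62: C(62, 9) = 20286591270; 20286591270 < 34359738368? YES
  n = 63: C(63, 9) = 23667689815; 23667689815 < 34359738368? YES
  n = 64: C(64, 9) = 27540584512; 27540584512 < 34359738368? YES
  n = 65: C(65, 9) = 31966749880; 31966749880 < 34359738368? YES
  n = 66: C(66, 9) = 37014131440; 37014131440 < 34359738368? NO
  n = 67: C(67, 9) = 42757703560; 42757703560 < 34359738368? NO
The largest n with C(n, 9) < 34359738368 is n = 65 (where E[X] = 3995843735/4294967296 ≈ 0.930). Hence R(9, 9) > 65, i.e. R(9, 9) ≥ 66.

Largest n = 65; hence R(9, 9) > 65.


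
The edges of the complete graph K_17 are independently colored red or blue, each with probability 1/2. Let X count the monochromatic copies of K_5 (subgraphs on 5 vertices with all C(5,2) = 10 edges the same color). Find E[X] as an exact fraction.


Let X = Σ_S X_S over the C(17, 5) = 6188 subsets S of size 5, where X_S = 1 if the K_5 on S is monochromatic.
For a fixed S, the K_5 on S has C(5, 2) = 10 edges. P[all 10 edges red] = (1/2)^10, and likewise for blue, so P[monochromatic] = 2·(1/2)^10 = 2^{1 − 10} = 1/512.
By linearity: E[X] = C(17, 5) · 2^{1 − 10} = 6188 · 1/512 = 1547/128.
Numerically: E[X] ≈ 12.0859.

E[X] = C(17,5)·2^(1−C(5,2)) = 1547/128 ≈ 12.0859.


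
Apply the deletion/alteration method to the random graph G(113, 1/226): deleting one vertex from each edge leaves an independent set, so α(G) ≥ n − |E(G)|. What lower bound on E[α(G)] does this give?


E[|E(G)|] = C(113, 2)·p = 6328 · (1/226) = 28.
E[α(G)] ≥ n − E[|E(G)|] = 113 − 28 = 85.
Numerically: ≈ 85.0000.
(This is only a lower bound; the true E[α(G)] may be larger.)

E[α(G)] ≥ 85 ≈ 85.0000.


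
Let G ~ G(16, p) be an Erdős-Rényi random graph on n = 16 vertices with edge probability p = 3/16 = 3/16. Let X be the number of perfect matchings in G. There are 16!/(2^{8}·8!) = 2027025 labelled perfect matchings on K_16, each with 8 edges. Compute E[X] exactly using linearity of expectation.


K_16 has 16!/(2^{8}·8!) = 2027025 labelled perfect matchings.
For each such perfect matching H, let X_H = 1 if all 8 edges of H are present in G. Then P[X_H = 1] = p^{8} = (3/16)^{8} = 6561/4294967296.
By linearity: E[X] = Σ_H E[X_H] = 2027025 · p^{8} = 2027025 · 6561/4294967296 = 13299311025/4294967296.
Numerically: E[X] ≈ 3.09649.

E[X] = 2027025 · (3/16)^{8} = 13299311025/4294967296 ≈ 3.09649.


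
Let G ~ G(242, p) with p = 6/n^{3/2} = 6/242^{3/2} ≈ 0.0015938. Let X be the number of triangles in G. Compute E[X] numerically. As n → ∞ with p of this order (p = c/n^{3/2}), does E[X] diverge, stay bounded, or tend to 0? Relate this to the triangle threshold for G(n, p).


Number of potential triangles: C(242, 3) = 2332880.
Each occurs with probability p³ ≈ (0.0015938)³ ≈ 4.0484111e-09.
By linearity: E[X] = C(242, 3)·p³ ≈ 2332880 · 4.0484111e-09 ≈ 0.00944.
Since α = 3/2 > 1, p = c/n^{3/2} = o(1/n) is below the triangle threshold p ~ 1/n. Asymptotically E[X] ~ (c³/6)·n^{3(1−α)} = (6³/6)·n^{-1.5} → 0, so by Markov's inequality G has no triangles w.h.p.

E[X] ≈ 0.00944; in regime p = Θ(1/n^{3/2}) E[X] tends to 0 (below the triangle threshold p ~ 1/n).


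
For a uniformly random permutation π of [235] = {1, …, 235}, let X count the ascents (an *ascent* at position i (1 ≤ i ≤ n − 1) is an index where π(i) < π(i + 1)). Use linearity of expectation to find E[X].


Write X = Σ X_I over i = 1, …, 234, with X_I the indicator of one ascent.
There are 234 indicators.
For each fixed i, the pair (π(i), π(i+1)) is a uniformly random ordered pair of distinct values from {1, …, 235}; by symmetry P[π(i) < π(i+1)] = 1/2.
By linearity: E[X] = 234 · (1/2) = (235 − 1) · (1/2) = 117 ≈ 117.000000.

E[X] = 117 = 117.000000.


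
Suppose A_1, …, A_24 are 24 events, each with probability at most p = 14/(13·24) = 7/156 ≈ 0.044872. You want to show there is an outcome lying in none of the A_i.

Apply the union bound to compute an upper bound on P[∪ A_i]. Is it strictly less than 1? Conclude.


Union bound: P[∪_{i=1}^{24} A_i] ≤ Σ_i P[A_i] ≤ 24·p = 24·(7/156) = 14/13.
Numerically: 14/13 ≈ 1.076923.
Is 14/13 < 1? NO.
Since the bound 14/13 is ≥ 1, the union bound is uninformative here; it does NOT by itself certify existence.

24·p = 14/13 ≈ 1.076923; existence NOT certified by the union bound.


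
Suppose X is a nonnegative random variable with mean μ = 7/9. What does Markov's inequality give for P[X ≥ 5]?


μ = E[X] = 7/9, a = 5.
Markov: P[X ≥ 5] ≤ μ/a = (7/9)/5 = 7/45.
Numerically: ≈ 0.155556.
(Since a = 5 > μ = 0.777778, the bound 7/45 is < 1 and informative.)

P[X ≥ 5] ≤ 7/45 ≈ 0.155556.


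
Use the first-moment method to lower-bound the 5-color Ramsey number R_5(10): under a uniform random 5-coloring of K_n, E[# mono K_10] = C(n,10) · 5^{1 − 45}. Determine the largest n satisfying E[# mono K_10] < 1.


We need C(n, 10) · 5^{1 − 45} < 1, i.e. C(n, 10) < 5^{45 − 1} = 5684341886080801486968994140625.
Check values of n near the boundary:
  n = 5390: C(5390, 10) = 5655833965919099070255434039753; 5655833965919099070255434039753 < 5684341886080801486968994140625? YES
  n = 5391: C(5391, 10) = 5666344714787188828795213697883; 5666344714787188828795213697883 < 5684341886080801486968994140625? YES
  n = 5392: C(5392, 10) = 5676873040158402483252283957448; 5676873040158402483252283957448 < 5684341886080801486968994140625? YES
  n = 5393: C(5393, 10) = 5687418968154238267170642278008; 5687418968154238267170642278008 < 5684341886080801486968994140625? NO
The largest n with C(n, 10) < 5684341886080801486968994140625 is n = 5392 (where E[X] = 5676873040158402483252283957448/5684341886080801486968994140625 ≈ 0.9987). Hence R_5(10) > 5392, i.e. R_5(10) ≥ 5393.

Largest n = 5392; hence R_5(10) > 5392.


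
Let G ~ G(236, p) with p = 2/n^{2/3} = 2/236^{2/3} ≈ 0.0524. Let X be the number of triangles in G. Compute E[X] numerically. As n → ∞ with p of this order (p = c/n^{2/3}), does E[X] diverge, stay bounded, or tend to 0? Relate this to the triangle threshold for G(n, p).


Number of potential triangles: C(236, 3) = 2162940.
Each occurs with probability p³ ≈ (0.0524)³ ≈ 1.43637e-04.
By linearity: E[X] = C(236, 3)·p³ ≈ 2162940 · 1.43637e-04 ≈ 310.678.
Since α = 2/3 < 1, p = c/n^{2/3} ≫ 1/n is above the triangle threshold p ~ 1/n. Asymptotically E[X] ~ (c³/6)·n^{3(1−α)} = (2³/6)·n^{1} → ∞; triangles are abundant w.h.p.

E[X] ≈ 310.678; in regime p = Θ(1/n^{2/3}) E[X] diverges (above the triangle threshold p ~ 1/n).


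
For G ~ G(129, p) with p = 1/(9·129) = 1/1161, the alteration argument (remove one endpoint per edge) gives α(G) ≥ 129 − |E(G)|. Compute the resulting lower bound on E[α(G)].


E[|E(G)|] = C(129, 2)·p = 8256 · (1/1161) = 64/9.
E[α(G)] ≥ n − E[|E(G)|] = 129 − 64/9 = 1097/9.
Numerically: ≈ 121.889.
(This is only a lower bound; the true E[α(G)] may be larger.)

E[α(G)] ≥ 1097/9 ≈ 121.889.


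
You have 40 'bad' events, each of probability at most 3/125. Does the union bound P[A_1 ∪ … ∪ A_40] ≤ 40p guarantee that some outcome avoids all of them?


Union bound: P[∪_{i=1}^{40} A_i] ≤ Σ_i P[A_i] ≤ 40·p = 40·(3/125) = 24/25.
Numerically: 24/25 ≈ 0.96000.
Is 24/25 < 1? YES.
Since P[∪ A_i] ≤ 24/25 < 1, the complement has P[∩ A_i^c] ≥ 1 − 24/25 = 1/25 > 0, so some outcome avoids every A_i.

40·p = 24/25 ≈ 0.96000; existence CERTIFIED by the union bound.


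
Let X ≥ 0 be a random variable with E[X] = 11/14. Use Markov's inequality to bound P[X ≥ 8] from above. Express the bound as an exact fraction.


μ = E[X] = 11/14, a = 8.
Markov: P[X ≥ 8] ≤ μ/a = (11/14)/8 = 11/112.
Numerically: ≈ 0.098.
(Since a = 8 > μ = 0.786, the bound 11/112 is < 1 and informative.)

P[X ≥ 8] ≤ 11/112 ≈ 0.098.


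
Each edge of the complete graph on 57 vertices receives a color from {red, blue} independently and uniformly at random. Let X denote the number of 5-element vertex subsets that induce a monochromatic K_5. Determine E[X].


Let X = Σ_S X_S over the C(57, 5) = 4187106 subsets S of size 5, where X_S = 1 if the K_5 on S is monochromatic.
For a fixed S, the K_5 on S has C(5, 2) = 10 edges. P[all 10 edges red] = (1/2)^10, and likewise for blue, so P[monochromatic] = 2·(1/2)^10 = 2^{1 − 10} = 1/512.
By linearity: E[X] = C(57, 5) · 2^{1 − 10} = 4187106 · 1/512 = 2093553/256.
Numerically: E[X] ≈ 8177.94141.

E[X] = C(57,5)·2^(1−C(5,2)) = 2093553/256 ≈ 8177.94141.


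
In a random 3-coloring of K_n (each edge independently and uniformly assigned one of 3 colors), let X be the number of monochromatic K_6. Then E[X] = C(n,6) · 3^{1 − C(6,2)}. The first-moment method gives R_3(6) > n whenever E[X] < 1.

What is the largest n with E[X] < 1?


We need C(n, 6) · 3^{1 − 15} < 1, i.e. C(n, 6) < 3^{15 − 1} = 4782969.
Check values of n near the boundary:
  n = 37: C(37, 6) = 2324784; 2324784 < 4782969? YES
  n = 38: C(38, 6) = 2760681; 2760681 < 4782969? YES
  n = 39: C(39, 6) = 3262623; 3262623 < 4782969? YES
  n = 40: C(40, 6) = 3838380; 3838380 < 4782969? YES
  n = 41: C(41, 6) = 4496388; 4496388 < 4782969? YES
  n = 42: C(42, 6) = 5245786; 5245786 < 4782969? NO
  n = 43: C(43, 6) = 6096454; 6096454 < 4782969? NO
The largest n with C(n, 6) < 4782969 is n = 41 (where E[X] = 1498796/1594323 ≈ 0.94008). Hence R_3(6) > 41, i.e. R_3(6) ≥ 42.

Largest n = 41; hence R_3(6) > 41.


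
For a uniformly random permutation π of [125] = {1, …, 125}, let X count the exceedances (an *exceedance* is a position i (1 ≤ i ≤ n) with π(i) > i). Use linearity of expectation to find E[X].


Write X = Σ_{i=1}^{125} X_i, where X_i = 1_{π(i) > i}.
For each fixed i, π(i) is uniform over {1, …, 125} (marginal of a uniform permutation), so P[π(i) > i] = (n − i)/n. Summing: Σ_{i=1}^{125} (n − i)/n = (0 + 1 + … + 124)/125 = 125(125 − 1)/(2·125) = (125 − 1)/2.
Hence E[X] = Σ_{i=1}^{125} (125 − i)/125 = 62 ≈ 62.0000.

E[X] = 62 = 62.0000.


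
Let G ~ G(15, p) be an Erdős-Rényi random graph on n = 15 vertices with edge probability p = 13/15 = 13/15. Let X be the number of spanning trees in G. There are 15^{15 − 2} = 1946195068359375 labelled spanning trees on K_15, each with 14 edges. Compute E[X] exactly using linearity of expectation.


K_15 has 15^{15 − 2} = 1946195068359375 labelled spanning trees.
For each such spanning tree H, let X_H = 1 if all 14 edges of H are present in G. Then P[X_H = 1] = p^{14} = (13/15)^{14} = 3937376385699289/29192926025390625.
By linearity of expectation: E[X] = Σ_H E[X_H] = 1946195068359375 · p^{14} = 1946195068359375 · 3937376385699289/29192926025390625 = 3937376385699289/15.
Numerically: E[X] ≈ 2.62492e+14.

E[X] = 1946195068359375 · (13/15)^{14} = 3937376385699289/15 ≈ 2.62492e+14.


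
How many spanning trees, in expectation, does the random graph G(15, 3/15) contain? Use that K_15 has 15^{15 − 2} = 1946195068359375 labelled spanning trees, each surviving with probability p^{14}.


K_15 has 15^{15 − 2} = 1946195068359375 labelled spanning trees.
For each such spanning tree H, let X_H = 1 if all 14 edges of H are present in G. Then P[X_H = 1] = p^{14} = (1/5)^{14} = 1/6103515625.
Summing the indicators: E[X] = Σ_H E[X_H] = 1946195068359375 · p^{14} = 1946195068359375 · 1/6103515625 = 1594323/5.
Numerically: E[X] ≈ 3.189e+05.

E[X] = 1946195068359375 · (1/5)^{14} = 1594323/5 ≈ 3.189e+05.


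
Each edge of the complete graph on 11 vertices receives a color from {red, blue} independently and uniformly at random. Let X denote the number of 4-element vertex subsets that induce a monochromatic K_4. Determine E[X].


Let X = Σ_S X_S over the C(11, 4) = 330 subsets S of size 4, where X_S = 1 if the K_4 on S is monochromatic.
For a fixed S, the K_4 on S has C(4, 2) = 6 edges. P[all 6 edges red] = (1/2)^6, and likewise for blue, so P[monochromatic] = 2·(1/2)^6 = 2^{1 − 6} = 1/32.
By linearity of expectation: E[X] = C(11, 4) · 2^{1 − 6} = 330 · 1/32 = 165/16.
Numerically: E[X] ≈ 10.31250.

E[X] = C(11,4)·2^(1−C(4,2)) = 165/16 ≈ 10.31250.


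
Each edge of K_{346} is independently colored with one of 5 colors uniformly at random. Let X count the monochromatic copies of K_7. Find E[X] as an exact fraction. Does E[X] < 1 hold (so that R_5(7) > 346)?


E[X] = C(346, 7) · 5^{1 − 21} = 110809404801480 · 5^{−20} = 110809404801480/95367431640625.
As a reduced fraction: E[X] = 22161880960296/19073486328125 ≈ 1.161921.
Is E[X] < 1? NO.
Since E[X] ≥ 1, the first-moment bound is inconclusive at n = 346; it does NOT by itself certify R_5(7) > 346.

E[X] = 22161880960296/19073486328125 ≈ 1.161921; E[X] ≥ 1; first-moment method inconclusive here.


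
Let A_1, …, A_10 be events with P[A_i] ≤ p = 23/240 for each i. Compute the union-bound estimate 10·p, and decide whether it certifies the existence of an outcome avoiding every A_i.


Union bound: P[∪_{i=1}^{10} A_i] ≤ Σ_i P[A_i] ≤ 10·p = 10·(23/240) = 23/24.
Numerically: 23/24 ≈ 0.958333.
Is 23/24 < 1? YES.
Since P[∪ A_i] ≤ 23/24 < 1, the complement has P[∩ A_i^c] ≥ 1 − 23/24 = 1/24 > 0, so some outcome avoids every A_i.

10·p = 23/24 ≈ 0.958333; existence CERTIFIED by the union bound.


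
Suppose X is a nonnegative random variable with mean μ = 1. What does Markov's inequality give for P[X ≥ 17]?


μ = E[X] = 1, a = 17.
Markov: P[X ≥ 17] ≤ μ/a = (1)/17 = 1/17.
Numerically: ≈ 0.059.
(Since a = 17 > μ = 1.000, the bound 1/17 is < 1 and informative.)

P[X ≥ 17] ≤ 1/17 ≈ 0.059.


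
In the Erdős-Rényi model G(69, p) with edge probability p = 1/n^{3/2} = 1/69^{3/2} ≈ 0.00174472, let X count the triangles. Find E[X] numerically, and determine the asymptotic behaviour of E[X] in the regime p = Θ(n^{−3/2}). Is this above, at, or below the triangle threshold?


Number of potential triangles: C(69, 3) = 52394.
Each occurs with probability p³ ≈ (0.00174472)³ ≈ 5.31103412e-09.
By linearity: E[X] = C(69, 3)·p³ ≈ 52394 · 5.31103412e-09 ≈ 0.000278.
Since α = 3/2 > 1, p = c/n^{3/2} = o(1/n) is below the triangle threshold p ~ 1/n. Asymptotically E[X] ~ (c³/6)·n^{3(1−α)} = (1³/6)·n^{-1.5} → 0, so by Markov's inequality G has no triangles w.h.p.

E[X] ≈ 0.000278; in regime p = Θ(1/n^{3/2}) E[X] tends to 0 (below the triangle threshold p ~ 1/n).


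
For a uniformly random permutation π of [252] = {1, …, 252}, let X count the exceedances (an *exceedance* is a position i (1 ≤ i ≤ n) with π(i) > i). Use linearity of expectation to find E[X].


Write X = Σ_{i=1}^{252} X_i, where X_i = 1_{π(i) > i}.
For each fixed i, π(i) is uniform over {1, …, 252} (marginal of a uniform permutation), so P[π(i) > i] = (n − i)/n. Summing: Σ_{i=1}^{252} (n − i)/n = (0 + 1 + … + 251)/252 = 252(252 − 1)/(2·252) = (252 − 1)/2.
Hence E[X] = Σ_{i=1}^{252} (252 − i)/252 = 251/2 ≈ 125.5000.

E[X] = 251/2 = 125.5000.


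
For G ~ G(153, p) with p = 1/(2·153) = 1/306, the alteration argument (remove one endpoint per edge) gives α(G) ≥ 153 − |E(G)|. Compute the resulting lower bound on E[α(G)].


E[|E(G)|] = C(153, 2)·p = 11628 · (1/306) = 38.
E[α(G)] ≥ n − E[|E(G)|] = 153 − 38 = 115.
Numerically: ≈ 115.00000.
(This is only a lower bound; the true E[α(G)] may be larger.)

E[α(G)] ≥ 115 ≈ 115.00000.


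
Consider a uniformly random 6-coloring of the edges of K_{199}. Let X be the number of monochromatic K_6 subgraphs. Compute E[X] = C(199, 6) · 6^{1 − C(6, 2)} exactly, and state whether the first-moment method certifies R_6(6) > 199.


E[X] = C(199, 6) · 6^{1 − 15} = 79936367511 · 6^{−14} = 79936367511/78364164096.
As a reduced fraction: E[X] = 26645455837/26121388032 ≈ 1.0200628.
Is E[X] < 1? NO.
Since E[X] ≥ 1, the first-moment bound is inconclusive at n = 199; it does NOT by itself certify R_6(6) > 199.

E[X] = 26645455837/26121388032 ≈ 1.0200628; E[X] ≥ 1; first-moment method inconclusive here.


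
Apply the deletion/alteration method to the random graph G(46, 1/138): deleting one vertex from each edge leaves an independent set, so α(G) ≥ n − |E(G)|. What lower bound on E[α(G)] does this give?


E[|E(G)|] = C(46, 2)·p = 1035 · (1/138) = 15/2.
E[α(G)] ≥ n − E[|E(G)|] = 46 − 15/2 = 77/2.
Numerically: ≈ 38.50000.
(This is only a lower bound; the true E[α(G)] may be larger.)

E[α(G)] ≥ 77/2 ≈ 38.50000.


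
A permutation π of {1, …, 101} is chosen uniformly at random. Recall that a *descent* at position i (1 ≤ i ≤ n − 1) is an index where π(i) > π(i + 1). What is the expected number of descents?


Write X = Σ X_I over i = 1, …, 100, with X_I the indicator of one descent.
There are 100 indicators.
For each fixed i, the pair (π(i), π(i+1)) is a uniformly random ordered pair of distinct values from {1, …, 101}; by symmetry P[π(i) > π(i+1)] = 1/2.
By linearity: E[X] = 100 · (1/2) = (101 − 1) · (1/2) = 50 ≈ 50.00000.

E[X] = 50 = 50.00000.


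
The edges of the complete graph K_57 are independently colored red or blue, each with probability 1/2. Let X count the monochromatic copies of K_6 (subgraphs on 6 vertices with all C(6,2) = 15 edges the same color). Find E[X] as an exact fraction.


Let X = Σ_S X_S over the C(57, 6) = 36288252 subsets S of size 6, where X_S = 1 if the K_6 on S is monochromatic.
For a fixed S, the K_6 on S has C(6, 2) = 15 edges. P[all 15 edges red] = (1/2)^15, and likewise for blue, so P[monochromatic] = 2·(1/2)^15 = 2^{1 − 15} = 1/16384.
By linearity: E[X] = C(57, 6) · 2^{1 − 15} = 36288252 · 1/16384 = 9072063/4096.
Numerically: E[X] ≈ 2214.859.

E[X] = C(57,6)·2^(1−C(6,2)) = 9072063/4096 ≈ 2214.859.


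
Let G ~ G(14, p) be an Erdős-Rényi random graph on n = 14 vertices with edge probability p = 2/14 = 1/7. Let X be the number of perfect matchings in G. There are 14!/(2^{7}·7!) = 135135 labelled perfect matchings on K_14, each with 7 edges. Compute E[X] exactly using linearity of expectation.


K_14 has 14!/(2^{7}·7!) = 135135 labelled perfect matchings.
For each such perfect matching H, let X_H = 1 if all 7 edges of H are present in G. Then P[X_H = 1] = p^{7} = (1/7)^{7} = 1/823543.
By linearity of expectation: E[X] = Σ_H E[X_H] = 135135 · p^{7} = 135135 · 1/823543 = 19305/117649.
Numerically: E[X] ≈ 0.16409.

E[X] = 135135 · (1/7)^{7} = 19305/117649 ≈ 0.16409.


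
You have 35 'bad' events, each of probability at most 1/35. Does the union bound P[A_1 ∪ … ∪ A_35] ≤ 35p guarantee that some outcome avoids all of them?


Union bound: P[∪_{i=1}^{35} A_i] ≤ Σ_i P[A_i] ≤ 35·p = 35·(1/35) = 1.
Numerically: 1 ≈ 1.0000000.
Is 1 < 1? NO.
Since the bound 1 is ≥ 1, the union bound is uninformative here; it does NOT by itself certify existence.

35·p = 1 ≈ 1.0000000; existence NOT certified by the union bound.


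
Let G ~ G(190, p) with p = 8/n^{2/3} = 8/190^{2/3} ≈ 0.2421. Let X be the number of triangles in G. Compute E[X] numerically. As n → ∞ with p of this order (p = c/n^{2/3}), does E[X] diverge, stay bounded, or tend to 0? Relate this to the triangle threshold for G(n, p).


Number of potential triangles: C(190, 3) = 1125180.
Each occurs with probability p³ ≈ (0.2421)³ ≈ 1.418283e-02.
By linearity: E[X] = C(190, 3)·p³ ≈ 1125180 · 1.418283e-02 ≈ 15958.2316.
Since α = 2/3 < 1, p = c/n^{2/3} ≫ 1/n is above the triangle threshold p ~ 1/n. Asymptotically E[X] ~ (c³/6)·n^{3(1−α)} = (8³/6)·n^{1} → ∞; triangles are abundant w.h.p.

E[X] ≈ 15958.2316; in regime p = Θ(1/n^{2/3}) E[X] diverges (above the triangle threshold p ~ 1/n).


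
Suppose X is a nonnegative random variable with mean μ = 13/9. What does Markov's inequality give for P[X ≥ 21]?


μ = E[X] = 13/9, a = 21.
Markov: P[X ≥ 21] ≤ μ/a = (13/9)/21 = 13/189.
Numerically: ≈ 0.0688.
(Since a = 21 > μ = 1.4444, the bound 13/189 is < 1 and informative.)

P[X ≥ 21] ≤ 13/189 ≈ 0.0688.


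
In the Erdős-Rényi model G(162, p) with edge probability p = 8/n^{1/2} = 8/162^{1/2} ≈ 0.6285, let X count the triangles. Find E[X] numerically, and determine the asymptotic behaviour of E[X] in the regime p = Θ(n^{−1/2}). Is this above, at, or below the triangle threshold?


Number of potential triangles: C(162, 3) = 695520.
Each occurs with probability p³ ≈ (0.6285)³ ≈ 2.483118e-01.
By linearity: E[X] = C(162, 3)·p³ ≈ 695520 · 2.483118e-01 ≈ 172705.8554.
Since α = 1/2 < 1, p = c/n^{1/2} ≫ 1/n is above the triangle threshold p ~ 1/n. Asymptotically E[X] ~ (c³/6)·n^{3(1−α)} = (8³/6)·n^{1.5} → ∞; triangles are abundant w.h.p.

E[X] ≈ 172705.8554; in regime p = Θ(1/n^{1/2}) E[X] diverges (above the triangle threshold p ~ 1/n).


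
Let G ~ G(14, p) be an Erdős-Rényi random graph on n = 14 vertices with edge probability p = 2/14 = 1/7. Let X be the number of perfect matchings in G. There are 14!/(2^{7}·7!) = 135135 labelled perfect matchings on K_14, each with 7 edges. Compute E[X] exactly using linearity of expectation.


K_14 has 14!/(2^{7}·7!) = 135135 labelled perfect matchings.
For each such perfect matching H, let X_H = 1 if all 7 edges of H are present in G. Then P[X_H = 1] = p^{7} = (1/7)^{7} = 1/823543.
By linearity of expectation: E[X] = Σ_H E[X_H] = 135135 · p^{7} = 135135 · 1/823543 = 19305/117649.
Numerically: E[X] ≈ 0.16409.

E[X] = 135135 · (1/7)^{7} = 19305/117649 ≈ 0.16409.
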